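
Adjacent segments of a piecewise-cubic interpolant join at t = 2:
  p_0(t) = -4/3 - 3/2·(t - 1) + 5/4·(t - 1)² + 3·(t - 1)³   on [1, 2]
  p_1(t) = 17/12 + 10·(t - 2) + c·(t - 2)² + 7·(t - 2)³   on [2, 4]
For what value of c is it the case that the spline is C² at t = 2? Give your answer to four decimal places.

p_0''(t) = 5/2 + 18·(t - 1), so p_0''(2) = 41/2. On the right, p_1''(2) = 2c, so c = 41/4.

10.2500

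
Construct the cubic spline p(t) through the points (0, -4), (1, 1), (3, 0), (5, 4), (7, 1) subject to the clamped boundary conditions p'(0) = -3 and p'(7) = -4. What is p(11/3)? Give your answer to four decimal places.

With M_i denoting the second derivative at x_i, h_i = 1, 2, 2, 2, and Δ_i = (y_(i+1) − y_i)/h_i = 5, -1/2, 2, -3/2:
  1·M_0 + 6·M_1 + 2·M_2 = 6(Δ_1 - Δ_0) = -33
  2·M_1 + 8·M_2 + 2·M_3 = 6(Δ_2 - Δ_1) = 15
  2·M_2 + 8·M_3 + 2·M_4 = 6(Δ_3 - Δ_2) = -21
Clamped end conditions give two more equations: 2h_0·M_0 + h_0·M_1 = 6(Δ_0 - p'(0)) = 48 and h_3·M_3 + 2h_3·M_4 = 6(p'(7) - Δ_3) = -15.
Solving: M_0 = 1301/43, M_1 = -538/43, M_2 = 254/43, M_3 = -311/86, M_4 = -167/86.
On [3, 5], p(t) = 0 - 63/86·(t - 3) + 127/43·(t - 3)² - 273/344·(t - 3)³.
With (t - 3) = 2/3: p(11/3) = 76/129.

0.5891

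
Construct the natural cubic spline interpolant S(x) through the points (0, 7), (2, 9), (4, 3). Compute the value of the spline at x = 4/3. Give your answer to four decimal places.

9.0741

Write M_i for S''(x_i). With h_i = 2, 2 and divided differences Δ_i = 1, -3, the continuity of S' gives the tridiagonal system
  2·M_0 + 8·M_1 + 2·M_2 = 6(Δ_1 - Δ_0) = -24
Natural end conditions: M_0 = M_2 = 0.
Forward elimination and back-substitution give M_0 = 0, M_1 = -3, M_2 = 0.
On [0, 2], S(x) = 7 + 2·x + 0·x² - 1/4·x³.
With x = 4/3: S(4/3) = 245/27.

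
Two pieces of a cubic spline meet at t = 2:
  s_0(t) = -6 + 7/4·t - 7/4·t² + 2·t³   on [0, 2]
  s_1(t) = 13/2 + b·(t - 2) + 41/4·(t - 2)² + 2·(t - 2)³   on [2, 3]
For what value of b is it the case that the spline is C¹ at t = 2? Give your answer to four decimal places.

18.7500

s_0'(t) = 7/4 - 7/2·t + 6·t², so s_0'(2) = 75/4. On the right, s_1'(2) = b, so b = 75/4.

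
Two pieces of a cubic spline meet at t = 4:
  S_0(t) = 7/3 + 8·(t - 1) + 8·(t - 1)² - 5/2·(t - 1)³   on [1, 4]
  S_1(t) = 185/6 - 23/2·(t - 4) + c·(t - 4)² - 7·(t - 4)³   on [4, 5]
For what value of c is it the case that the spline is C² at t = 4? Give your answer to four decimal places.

S_0''(t) = 16 - 15·(t - 1), so S_0''(4) = -29. On the right, S_1''(4) = 2c, so c = -29/2.

-14.5000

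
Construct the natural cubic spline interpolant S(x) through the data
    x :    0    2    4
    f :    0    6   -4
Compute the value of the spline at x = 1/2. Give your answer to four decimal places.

Put σ_i = S'' at the i-th knot. Here h = (2, 2) and Δ = (3, -5), so the interior equations h_(i-1)·σ_(i-1) + 2(h_(i-1)+h_i)·σ_i + h_i·σ_(i+1) = 6(Δ_i − Δ_(i-1)) read
  2·σ_0 + 8·σ_1 + 2·σ_2 = 6(Δ_1 - Δ_0) = -48
Natural end conditions: σ_0 = σ_2 = 0.
Solving the tridiagonal system: σ_0 = 0, σ_1 = -6, σ_2 = 0.
On [0, 2], S(x) = 0 + 5·x + 0·x² - 1/2·x³.
With x = 1/2: S(1/2) = 39/16.

2.4375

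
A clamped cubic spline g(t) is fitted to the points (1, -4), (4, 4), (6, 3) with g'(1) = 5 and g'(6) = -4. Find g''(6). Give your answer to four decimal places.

Write M_i for g''(x_i). With h_i = 3, 2 and divided differences Δ_i = 8/3, -1/2, the continuity of g' gives the tridiagonal system
  3·M_0 + 10·M_1 + 2·M_2 = 6(Δ_1 - Δ_0) = -19
Clamped end conditions give two more equations: 2h_0·M_0 + h_0·M_1 = 6(Δ_0 - g'(1)) = -14 and h_1·M_1 + 2h_1·M_2 = 6(g'(6) - Δ_1) = -21.
Solving: M_0 = -67/30, M_1 = -1/5, M_2 = -103/20.

-5.1500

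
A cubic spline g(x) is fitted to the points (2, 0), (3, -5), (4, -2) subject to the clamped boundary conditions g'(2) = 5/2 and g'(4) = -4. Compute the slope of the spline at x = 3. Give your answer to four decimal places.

-1.1250

With σ_i denoting the second derivative at x_i, h_i = 1, 1, and Δ_i = (y_(i+1) − y_i)/h_i = -5, 3:
  1·σ_0 + 4·σ_1 + 1·σ_2 = 6(Δ_1 - Δ_0) = 48
Clamped end conditions give two more equations: 2h_0·σ_0 + h_0·σ_1 = 6(Δ_0 - g'(2)) = -45 and h_1·σ_1 + 2h_1·σ_2 = 6(g'(4) - Δ_1) = -42.
Solving: σ_0 = -151/4, σ_1 = 61/2, σ_2 = -145/4.
On [3, 4], g'(x) = b_1 + 2c_1·(x - 3) + 3d_1·(x - 3)² with b_1 = Δ_1 - h_1(2σ_1 + σ_2)/6 = -9/8, c_1 = σ_1/2 = 61/4, d_1 = (σ_2 - σ_1)/(6h_1) = -89/8. So g'(3) = -9/8.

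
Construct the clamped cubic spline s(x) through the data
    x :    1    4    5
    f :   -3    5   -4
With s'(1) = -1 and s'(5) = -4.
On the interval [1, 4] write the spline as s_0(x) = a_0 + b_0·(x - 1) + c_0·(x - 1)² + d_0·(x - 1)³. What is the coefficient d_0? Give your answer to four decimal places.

-1.5370

With M_i denoting the second derivative at x_i, h_i = 3, 1, and Δ_i = (y_(i+1) − y_i)/h_i = 8/3, -9:
  3·M_0 + 8·M_1 + 1·M_2 = 6(Δ_1 - Δ_0) = -70
Clamped end conditions give two more equations: 2h_0·M_0 + h_0·M_1 = 6(Δ_0 - s'(1)) = 22 and h_1·M_1 + 2h_1·M_2 = 6(s'(5) - Δ_1) = 30.
Solving: M_0 = 35/3, M_1 = -16, M_2 = 23.
On [1, 4], with s_0(x) = a_0 + b_0·(x - 1) + c_0·(x - 1)² + d_0·(x - 1)³: c_0 = M_0/2 = 35/6, d_0 = (M_1 - M_0)/(6h_0) = -83/54, b_0 = Δ_0 - h_0(2M_0 + M_1)/6 = -1.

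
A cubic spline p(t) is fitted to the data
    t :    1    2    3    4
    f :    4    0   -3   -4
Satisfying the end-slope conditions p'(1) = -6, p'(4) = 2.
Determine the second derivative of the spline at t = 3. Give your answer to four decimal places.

Write σ_i for p''(x_i). With h_i = 1, 1, 1 and divided differences Δ_i = -4, -3, -1, the continuity of p' gives the tridiagonal system
  1·σ_0 + 4·σ_1 + 1·σ_2 = 6(Δ_1 - Δ_0) = 6
  1·σ_1 + 4·σ_2 + 1·σ_3 = 6(Δ_2 - Δ_1) = 12
Clamped end conditions give two more equations: 2h_0·σ_0 + h_0·σ_1 = 6(Δ_0 - p'(1)) = 12 and h_2·σ_2 + 2h_2·σ_3 = 6(p'(4) - Δ_2) = 18.
Forward elimination and back-substitution give σ_0 = 92/15, σ_1 = -4/15, σ_2 = 14/15, σ_3 = 128/15.

0.9333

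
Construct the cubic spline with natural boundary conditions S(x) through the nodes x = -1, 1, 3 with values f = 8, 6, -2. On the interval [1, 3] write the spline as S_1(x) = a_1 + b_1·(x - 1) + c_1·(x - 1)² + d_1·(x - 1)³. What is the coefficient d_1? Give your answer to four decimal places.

0.1875

Write m_i for S''(x_i). With h_i = 2, 2 and divided differences Δ_i = -1, -4, the continuity of S' gives the tridiagonal system
  2·m_0 + 8·m_1 + 2·m_2 = 6(Δ_1 - Δ_0) = -18
Natural end conditions: m_0 = m_2 = 0.
Solving: m_0 = 0, m_1 = -9/4, m_2 = 0.
On [1, 3], with S_1(x) = a_1 + b_1·(x - 1) + c_1·(x - 1)² + d_1·(x - 1)³: c_1 = m_1/2 = -9/8, d_1 = (m_2 - m_1)/(6h_1) = 3/16, b_1 = Δ_1 - h_1(2m_1 + m_2)/6 = -5/2.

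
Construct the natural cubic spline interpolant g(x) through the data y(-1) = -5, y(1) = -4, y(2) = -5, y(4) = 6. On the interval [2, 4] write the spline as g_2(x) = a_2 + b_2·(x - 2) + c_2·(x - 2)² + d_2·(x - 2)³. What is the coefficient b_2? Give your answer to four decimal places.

Put M_i = g'' at the i-th knot. Here h = (2, 1, 2) and Δ = (1/2, -1, 11/2), so the interior equations h_(i-1)·M_(i-1) + 2(h_(i-1)+h_i)·M_i + h_i·M_(i+1) = 6(Δ_i − Δ_(i-1)) read
  2·M_0 + 6·M_1 + 1·M_2 = 6(Δ_1 - Δ_0) = -9
  1·M_1 + 6·M_2 + 2·M_3 = 6(Δ_2 - Δ_1) = 39
Natural end conditions: M_0 = M_3 = 0.
Forward elimination and back-substitution give M_0 = 0, M_1 = -93/35, M_2 = 243/35, M_3 = 0.
On [2, 4], with g_2(x) = a_2 + b_2·(x - 2) + c_2·(x - 2)² + d_2·(x - 2)³: c_2 = M_2/2 = 243/70, d_2 = (M_3 - M_2)/(6h_2) = -81/140, b_2 = Δ_2 - h_2(2M_2 + M_3)/6 = 61/70.

0.8714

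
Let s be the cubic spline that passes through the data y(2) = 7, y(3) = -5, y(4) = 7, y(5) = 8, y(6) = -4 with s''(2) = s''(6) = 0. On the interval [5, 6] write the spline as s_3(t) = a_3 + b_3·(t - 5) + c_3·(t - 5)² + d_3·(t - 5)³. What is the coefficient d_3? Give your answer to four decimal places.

2.2679

Write m_i for s''(x_i). With h_i = 1, 1, 1, 1 and divided differences Δ_i = -12, 12, 1, -12, the continuity of s' gives the tridiagonal system
  1·m_0 + 4·m_1 + 1·m_2 = 6(Δ_1 - Δ_0) = 144
  1·m_1 + 4·m_2 + 1·m_3 = 6(Δ_2 - Δ_1) = -66
  1·m_2 + 4·m_3 + 1·m_4 = 6(Δ_3 - Δ_2) = -78
Natural end conditions: m_0 = m_4 = 0.
Hence m_0 = 0, m_1 = 1173/28, m_2 = -165/7, m_3 = -381/28, m_4 = 0.
On [5, 6], with s_3(t) = a_3 + b_3·(t - 5) + c_3·(t - 5)² + d_3·(t - 5)³: c_3 = m_3/2 = -381/56, d_3 = (m_4 - m_3)/(6h_3) = 127/56, b_3 = Δ_3 - h_3(2m_3 + m_4)/6 = -209/28.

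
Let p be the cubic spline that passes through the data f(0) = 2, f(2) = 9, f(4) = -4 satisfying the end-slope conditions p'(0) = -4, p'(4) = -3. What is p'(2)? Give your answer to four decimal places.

-0.5000

Let M_i = p''(x_i). Step sizes h_i = 2, 2; slopes of the chords Δ_i = (y_(i+1) - y_i)/h_i = 7/2, -13/2.
  2·M_0 + 8·M_1 + 2·M_2 = 6(Δ_1 - Δ_0) = -60
Clamped end conditions give two more equations: 2h_0·M_0 + h_0·M_1 = 6(Δ_0 - p'(0)) = 45 and h_1·M_1 + 2h_1·M_2 = 6(p'(4) - Δ_1) = 21.
Solving the tridiagonal system: M_0 = 19, M_1 = -31/2, M_2 = 13.
On [2, 4], p'(x) = b_1 + 2c_1·(x - 2) + 3d_1·(x - 2)² with b_1 = Δ_1 - h_1(2M_1 + M_2)/6 = -1/2, c_1 = M_1/2 = -31/4, d_1 = (M_2 - M_1)/(6h_1) = 19/8. So p'(2) = -1/2.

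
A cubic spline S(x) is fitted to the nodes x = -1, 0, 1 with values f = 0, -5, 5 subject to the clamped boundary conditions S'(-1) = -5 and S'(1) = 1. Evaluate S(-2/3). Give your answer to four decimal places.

Write M_i for S''(x_i). With h_i = 1, 1 and divided differences Δ_i = -5, 10, the continuity of S' gives the tridiagonal system
  1·M_0 + 4·M_1 + 1·M_2 = 6(Δ_1 - Δ_0) = 90
Clamped end conditions give two more equations: 2h_0·M_0 + h_0·M_1 = 6(Δ_0 - S'(-1)) = 0 and h_1·M_1 + 2h_1·M_2 = 6(S'(1) - Δ_1) = -54.
Solving the tridiagonal system: M_0 = -39/2, M_1 = 39, M_2 = -93/2.
On [-1, 0], S(x) = 0 - 5·(x + 1) - 39/4·(x + 1)² + 39/4·(x + 1)³.
With (x + 1) = 1/3: S(-2/3) = -43/18.

-2.3889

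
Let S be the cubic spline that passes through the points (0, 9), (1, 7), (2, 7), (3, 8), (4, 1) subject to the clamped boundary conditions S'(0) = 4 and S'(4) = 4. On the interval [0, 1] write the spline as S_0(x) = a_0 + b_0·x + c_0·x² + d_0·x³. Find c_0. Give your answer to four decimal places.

Write m_i for S''(x_i). With h_i = 1, 1, 1, 1 and divided differences Δ_i = -2, 0, 1, -7, the continuity of S' gives the tridiagonal system
  1·m_0 + 4·m_1 + 1·m_2 = 6(Δ_1 - Δ_0) = 12
  1·m_1 + 4·m_2 + 1·m_3 = 6(Δ_2 - Δ_1) = 6
  1·m_2 + 4·m_3 + 1·m_4 = 6(Δ_3 - Δ_2) = -48
Clamped end conditions give two more equations: 2h_0·m_0 + h_0·m_1 = 6(Δ_0 - S'(0)) = -36 and h_3·m_3 + 2h_3·m_4 = 6(S'(4) - Δ_3) = 66.
Forward elimination and back-substitution give m_0 = -150/7, m_1 = 48/7, m_2 = 6, m_3 = -174/7, m_4 = 318/7.
On [0, 1], with S_0(x) = a_0 + b_0·x + c_0·x² + d_0·x³: c_0 = m_0/2 = -75/7, d_0 = (m_1 - m_0)/(6h_0) = 33/7, b_0 = Δ_0 - h_0(2m_0 + m_1)/6 = 4.

-10.7143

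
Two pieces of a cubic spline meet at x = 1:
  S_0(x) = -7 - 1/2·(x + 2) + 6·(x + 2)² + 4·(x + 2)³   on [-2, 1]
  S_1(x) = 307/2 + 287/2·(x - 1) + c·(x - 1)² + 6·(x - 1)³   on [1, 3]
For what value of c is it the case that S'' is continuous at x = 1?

S_0''(x) = 12 + 24·(x + 2), so S_0''(1) = 84. On the right, S_1''(1) = 2c, so c = 42.

42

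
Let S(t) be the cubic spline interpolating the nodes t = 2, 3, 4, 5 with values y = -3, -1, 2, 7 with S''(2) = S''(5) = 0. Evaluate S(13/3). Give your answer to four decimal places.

Put σ_i = S'' at the i-th knot. Here h = (1, 1, 1) and Δ = (2, 3, 5), so the interior equations h_(i-1)·σ_(i-1) + 2(h_(i-1)+h_i)·σ_i + h_i·σ_(i+1) = 6(Δ_i − Δ_(i-1)) read
  1·σ_0 + 4·σ_1 + 1·σ_2 = 6(Δ_1 - Δ_0) = 6
  1·σ_1 + 4·σ_2 + 1·σ_3 = 6(Δ_2 - Δ_1) = 12
Natural end conditions: σ_0 = σ_3 = 0.
Solving the tridiagonal system: σ_0 = 0, σ_1 = 4/5, σ_2 = 14/5, σ_3 = 0.
On [4, 5], S(t) = 2 + 61/15·(t - 4) + 7/5·(t - 4)² - 7/15·(t - 4)³.
With (t - 4) = 1/3: S(13/3) = 283/81.

3.4938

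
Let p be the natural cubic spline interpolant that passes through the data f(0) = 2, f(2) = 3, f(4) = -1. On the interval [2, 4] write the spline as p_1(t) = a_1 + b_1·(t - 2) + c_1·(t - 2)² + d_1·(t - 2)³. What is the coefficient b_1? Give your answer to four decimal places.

Let σ_i = p''(x_i). Step sizes h_i = 2, 2; slopes of the chords Δ_i = (y_(i+1) - y_i)/h_i = 1/2, -2.
  2·σ_0 + 8·σ_1 + 2·σ_2 = 6(Δ_1 - Δ_0) = -15
Natural end conditions: σ_0 = σ_2 = 0.
Forward elimination and back-substitution give σ_0 = 0, σ_1 = -15/8, σ_2 = 0.
On [2, 4], with p_1(t) = a_1 + b_1·(t - 2) + c_1·(t - 2)² + d_1·(t - 2)³: c_1 = σ_1/2 = -15/16, d_1 = (σ_2 - σ_1)/(6h_1) = 5/32, b_1 = Δ_1 - h_1(2σ_1 + σ_2)/6 = -3/4.

-0.7500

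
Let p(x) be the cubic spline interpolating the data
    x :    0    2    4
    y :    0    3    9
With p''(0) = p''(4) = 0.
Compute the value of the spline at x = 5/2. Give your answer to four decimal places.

With σ_i denoting the second derivative at x_i, h_i = 2, 2, and Δ_i = (y_(i+1) − y_i)/h_i = 3/2, 3:
  2·σ_0 + 8·σ_1 + 2·σ_2 = 6(Δ_1 - Δ_0) = 9
Natural end conditions: σ_0 = σ_2 = 0.
Hence σ_0 = 0, σ_1 = 9/8, σ_2 = 0.
On [2, 4], p(x) = 3 + 9/4·(x - 2) + 9/16·(x - 2)² - 3/32·(x - 2)³.
With (x - 2) = 1/2: p(5/2) = 1089/256.

4.2539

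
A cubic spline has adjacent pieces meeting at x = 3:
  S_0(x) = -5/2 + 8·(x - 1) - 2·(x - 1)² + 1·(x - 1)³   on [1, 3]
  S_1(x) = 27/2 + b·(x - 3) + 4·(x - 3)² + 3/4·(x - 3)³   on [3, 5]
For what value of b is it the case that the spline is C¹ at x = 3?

S_0'(x) = 8 - 4·(x - 1) + 3·(x - 1)², so S_0'(3) = 12. On the right, S_1'(3) = b, so b = 12.

12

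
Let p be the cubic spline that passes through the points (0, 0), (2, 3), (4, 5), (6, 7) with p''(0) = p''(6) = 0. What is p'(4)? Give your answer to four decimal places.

With σ_i denoting the second derivative at x_i, h_i = 2, 2, 2, and Δ_i = (y_(i+1) − y_i)/h_i = 3/2, 1, 1:
  2·σ_0 + 8·σ_1 + 2·σ_2 = 6(Δ_1 - Δ_0) = -3
  2·σ_1 + 8·σ_2 + 2·σ_3 = 6(Δ_2 - Δ_1) = 0
Natural end conditions: σ_0 = σ_3 = 0.
Solving: σ_0 = 0, σ_1 = -2/5, σ_2 = 1/10, σ_3 = 0.
On [4, 6], p'(t) = b_2 + 2c_2·(t - 4) + 3d_2·(t - 4)² with b_2 = Δ_2 - h_2(2σ_2 + σ_3)/6 = 14/15, c_2 = σ_2/2 = 1/20, d_2 = (σ_3 - σ_2)/(6h_2) = -1/120. So p'(4) = 14/15.

0.9333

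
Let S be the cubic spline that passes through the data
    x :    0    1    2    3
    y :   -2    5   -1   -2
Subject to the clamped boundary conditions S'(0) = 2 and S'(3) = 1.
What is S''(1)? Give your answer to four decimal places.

Put σ_i = S'' at the i-th knot. Here h = (1, 1, 1) and Δ = (7, -6, -1), so the interior equations h_(i-1)·σ_(i-1) + 2(h_(i-1)+h_i)·σ_i + h_i·σ_(i+1) = 6(Δ_i − Δ_(i-1)) read
  1·σ_0 + 4·σ_1 + 1·σ_2 = 6(Δ_1 - Δ_0) = -78
  1·σ_1 + 4·σ_2 + 1·σ_3 = 6(Δ_2 - Δ_1) = 30
Clamped end conditions give two more equations: 2h_0·σ_0 + h_0·σ_1 = 6(Δ_0 - S'(0)) = 30 and h_2·σ_2 + 2h_2·σ_3 = 6(S'(3) - Δ_2) = 12.
Solving: σ_0 = 458/15, σ_1 = -466/15, σ_2 = 236/15, σ_3 = -28/15.

-31.0667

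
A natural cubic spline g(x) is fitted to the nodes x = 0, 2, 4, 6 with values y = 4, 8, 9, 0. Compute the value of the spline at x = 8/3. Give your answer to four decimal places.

9.1136

Write M_i for g''(x_i). With h_i = 2, 2, 2 and divided differences Δ_i = 2, 1/2, -9/2, the continuity of g' gives the tridiagonal system
  2·M_0 + 8·M_1 + 2·M_2 = 6(Δ_1 - Δ_0) = -9
  2·M_1 + 8·M_2 + 2·M_3 = 6(Δ_2 - Δ_1) = -30
Natural end conditions: M_0 = M_3 = 0.
Hence M_0 = 0, M_1 = -1/5, M_2 = -37/10, M_3 = 0.
On [2, 4], g(x) = 8 + 28/15·(x - 2) - 1/10·(x - 2)² - 7/24·(x - 2)³.
With (x - 2) = 2/3: g(8/3) = 3691/405.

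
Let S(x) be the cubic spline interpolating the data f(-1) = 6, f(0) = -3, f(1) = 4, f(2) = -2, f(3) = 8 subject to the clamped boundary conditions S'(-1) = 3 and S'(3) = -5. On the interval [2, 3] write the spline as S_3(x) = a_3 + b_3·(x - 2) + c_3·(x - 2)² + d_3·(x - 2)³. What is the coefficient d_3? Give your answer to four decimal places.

-20.8214

Let M_i = S''(x_i). Step sizes h_i = 1, 1, 1, 1; slopes of the chords Δ_i = (y_(i+1) - y_i)/h_i = -9, 7, -6, 10.
  1·M_0 + 4·M_1 + 1·M_2 = 6(Δ_1 - Δ_0) = 96
  1·M_1 + 4·M_2 + 1·M_3 = 6(Δ_2 - Δ_1) = -78
  1·M_2 + 4·M_3 + 1·M_4 = 6(Δ_3 - Δ_2) = 96
Clamped end conditions give two more equations: 2h_0·M_0 + h_0·M_1 = 6(Δ_0 - S'(-1)) = -72 and h_3·M_3 + 2h_3·M_4 = 6(S'(3) - Δ_3) = -90.
Hence M_0 = -859/14, M_1 = 355/7, M_2 = -91/2, M_3 = 373/7, M_4 = -1003/14.
On [2, 3], with S_3(x) = a_3 + b_3·(x - 2) + c_3·(x - 2)² + d_3·(x - 2)³: c_3 = M_3/2 = 373/14, d_3 = (M_4 - M_3)/(6h_3) = -583/28, b_3 = Δ_3 - h_3(2M_3 + M_4)/6 = 117/28.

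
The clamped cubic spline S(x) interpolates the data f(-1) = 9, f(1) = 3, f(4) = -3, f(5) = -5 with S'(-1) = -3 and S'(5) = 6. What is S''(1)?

Put M_i = S'' at the i-th knot. Here h = (2, 3, 1) and Δ = (-3, -2, -2), so the interior equations h_(i-1)·M_(i-1) + 2(h_(i-1)+h_i)·M_i + h_i·M_(i+1) = 6(Δ_i − Δ_(i-1)) read
  2·M_0 + 10·M_1 + 3·M_2 = 6(Δ_1 - Δ_0) = 6
  3·M_1 + 8·M_2 + 1·M_3 = 6(Δ_2 - Δ_1) = 0
Clamped end conditions give two more equations: 2h_0·M_0 + h_0·M_1 = 6(Δ_0 - S'(-1)) = 0 and h_2·M_2 + 2h_2·M_3 = 6(S'(5) - Δ_2) = 48.
Solving the tridiagonal system: M_0 = -1, M_1 = 2, M_2 = -4, M_3 = 26.

2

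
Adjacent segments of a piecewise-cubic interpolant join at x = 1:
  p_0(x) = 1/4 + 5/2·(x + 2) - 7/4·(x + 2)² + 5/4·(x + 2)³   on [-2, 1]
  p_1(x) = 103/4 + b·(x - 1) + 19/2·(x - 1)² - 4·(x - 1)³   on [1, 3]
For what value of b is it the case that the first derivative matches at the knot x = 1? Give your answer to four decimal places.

25.7500

p_0'(x) = 5/2 - 7/2·(x + 2) + 15/4·(x + 2)², so p_0'(1) = 103/4. On the right, p_1'(1) = b, so b = 103/4.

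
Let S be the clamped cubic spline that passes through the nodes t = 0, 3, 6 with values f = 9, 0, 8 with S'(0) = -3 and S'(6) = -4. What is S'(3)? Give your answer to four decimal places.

1.5000

Let σ_i = S''(x_i). Step sizes h_i = 3, 3; slopes of the chords Δ_i = (y_(i+1) - y_i)/h_i = -3, 8/3.
  3·σ_0 + 12·σ_1 + 3·σ_2 = 6(Δ_1 - Δ_0) = 34
Clamped end conditions give two more equations: 2h_0·σ_0 + h_0·σ_1 = 6(Δ_0 - S'(0)) = 0 and h_1·σ_1 + 2h_1·σ_2 = 6(S'(6) - Δ_1) = -40.
Forward elimination and back-substitution give σ_0 = -3, σ_1 = 6, σ_2 = -29/3.
On [3, 6], S'(t) = b_1 + 2c_1·(t - 3) + 3d_1·(t - 3)² with b_1 = Δ_1 - h_1(2σ_1 + σ_2)/6 = 3/2, c_1 = σ_1/2 = 3, d_1 = (σ_2 - σ_1)/(6h_1) = -47/54. So S'(3) = 3/2.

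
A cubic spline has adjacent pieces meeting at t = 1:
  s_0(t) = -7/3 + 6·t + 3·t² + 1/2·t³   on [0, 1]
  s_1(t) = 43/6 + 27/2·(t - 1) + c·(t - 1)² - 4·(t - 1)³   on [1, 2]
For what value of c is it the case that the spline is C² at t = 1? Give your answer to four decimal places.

4.5000

s_0''(t) = 6 + 3·t, so s_0''(1) = 9. On the right, s_1''(1) = 2c, so c = 9/2.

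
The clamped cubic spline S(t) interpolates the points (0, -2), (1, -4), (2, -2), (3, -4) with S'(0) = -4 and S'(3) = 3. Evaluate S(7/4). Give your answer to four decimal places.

With m_i denoting the second derivative at x_i, h_i = 1, 1, 1, and Δ_i = (y_(i+1) − y_i)/h_i = -2, 2, -2:
  1·m_0 + 4·m_1 + 1·m_2 = 6(Δ_1 - Δ_0) = 24
  1·m_1 + 4·m_2 + 1·m_3 = 6(Δ_2 - Δ_1) = -24
Clamped end conditions give two more equations: 2h_0·m_0 + h_0·m_1 = 6(Δ_0 - S'(0)) = 12 and h_2·m_2 + 2h_2·m_3 = 6(S'(3) - Δ_2) = 30.
Hence m_0 = 22/15, m_1 = 136/15, m_2 = -206/15, m_3 = 328/15.
On [1, 2], S(t) = -4 + 19/15·(t - 1) + 68/15·(t - 1)² - 19/5·(t - 1)³.
With (t - 1) = 3/4: S(7/4) = -673/320.

-2.1031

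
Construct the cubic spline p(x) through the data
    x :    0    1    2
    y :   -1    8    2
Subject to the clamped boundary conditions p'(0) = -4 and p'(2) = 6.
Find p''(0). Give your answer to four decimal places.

66.5000

Let M_i = p''(x_i). Step sizes h_i = 1, 1; slopes of the chords Δ_i = (y_(i+1) - y_i)/h_i = 9, -6.
  1·M_0 + 4·M_1 + 1·M_2 = 6(Δ_1 - Δ_0) = -90
Clamped end conditions give two more equations: 2h_0·M_0 + h_0·M_1 = 6(Δ_0 - p'(0)) = 78 and h_1·M_1 + 2h_1·M_2 = 6(p'(2) - Δ_1) = 72.
Forward elimination and back-substitution give M_0 = 133/2, M_1 = -55, M_2 = 127/2.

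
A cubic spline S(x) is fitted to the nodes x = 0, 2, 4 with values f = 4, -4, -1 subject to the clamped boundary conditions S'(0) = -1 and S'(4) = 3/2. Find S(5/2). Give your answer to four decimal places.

Put σ_i = S'' at the i-th knot. Here h = (2, 2) and Δ = (-4, 3/2), so the interior equations h_(i-1)·σ_(i-1) + 2(h_(i-1)+h_i)·σ_i + h_i·σ_(i+1) = 6(Δ_i − Δ_(i-1)) read
  2·σ_0 + 8·σ_1 + 2·σ_2 = 6(Δ_1 - Δ_0) = 33
Clamped end conditions give two more equations: 2h_0·σ_0 + h_0·σ_1 = 6(Δ_0 - S'(0)) = -18 and h_1·σ_1 + 2h_1·σ_2 = 6(S'(4) - Δ_1) = 0.
Solving: σ_0 = -8, σ_1 = 7, σ_2 = -7/2.
On [2, 4], S(x) = -4 - 2·(x - 2) + 7/2·(x - 2)² - 7/8·(x - 2)³.
With (x - 2) = 1/2: S(5/2) = -271/64.

-4.2344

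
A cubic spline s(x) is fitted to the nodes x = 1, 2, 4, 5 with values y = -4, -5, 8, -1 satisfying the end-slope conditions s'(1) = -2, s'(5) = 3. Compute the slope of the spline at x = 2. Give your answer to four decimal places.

Write m_i for s''(x_i). With h_i = 1, 2, 1 and divided differences Δ_i = -1, 13/2, -9, the continuity of s' gives the tridiagonal system
  1·m_0 + 6·m_1 + 2·m_2 = 6(Δ_1 - Δ_0) = 45
  2·m_1 + 6·m_2 + 1·m_3 = 6(Δ_2 - Δ_1) = -93
Clamped end conditions give two more equations: 2h_0·m_0 + h_0·m_1 = 6(Δ_0 - s'(1)) = 6 and h_2·m_2 + 2h_2·m_3 = 6(s'(5) - Δ_2) = 72.
Solving the tridiagonal system: m_0 = -221/35, m_1 = 652/35, m_2 = -1058/35, m_3 = 1789/35.
On [2, 4], s'(x) = b_1 + 2c_1·(x - 2) + 3d_1·(x - 2)² with b_1 = Δ_1 - h_1(2m_1 + m_2)/6 = 291/70, c_1 = m_1/2 = 326/35, d_1 = (m_2 - m_1)/(6h_1) = -57/14. So s'(2) = 291/70.

4.1571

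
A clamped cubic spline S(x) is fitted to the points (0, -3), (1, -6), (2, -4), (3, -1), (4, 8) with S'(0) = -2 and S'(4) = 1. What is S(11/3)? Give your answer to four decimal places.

Put M_i = S'' at the i-th knot. Here h = (1, 1, 1, 1) and Δ = (-3, 2, 3, 9), so the interior equations h_(i-1)·M_(i-1) + 2(h_(i-1)+h_i)·M_i + h_i·M_(i+1) = 6(Δ_i − Δ_(i-1)) read
  1·M_0 + 4·M_1 + 1·M_2 = 6(Δ_1 - Δ_0) = 30
  1·M_1 + 4·M_2 + 1·M_3 = 6(Δ_2 - Δ_1) = 6
  1·M_2 + 4·M_3 + 1·M_4 = 6(Δ_3 - Δ_2) = 36
Clamped end conditions give two more equations: 2h_0·M_0 + h_0·M_1 = 6(Δ_0 - S'(0)) = -6 and h_3·M_3 + 2h_3·M_4 = 6(S'(4) - Δ_3) = -48.
Forward elimination and back-substitution give M_0 = -60/7, M_1 = 78/7, M_2 = -6, M_3 = 132/7, M_4 = -234/7.
On [3, 4], S(x) = -1 + 58/7·(x - 3) + 66/7·(x - 3)² - 61/7·(x - 3)³.
With (x - 3) = 2/3: S(11/3) = 1159/189.

6.1323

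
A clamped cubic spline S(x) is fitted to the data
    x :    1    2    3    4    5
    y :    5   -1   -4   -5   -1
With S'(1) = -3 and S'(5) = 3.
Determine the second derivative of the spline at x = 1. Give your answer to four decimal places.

-13.0714

Write M_i for S''(x_i). With h_i = 1, 1, 1, 1 and divided differences Δ_i = -6, -3, -1, 4, the continuity of S' gives the tridiagonal system
  1·M_0 + 4·M_1 + 1·M_2 = 6(Δ_1 - Δ_0) = 18
  1·M_1 + 4·M_2 + 1·M_3 = 6(Δ_2 - Δ_1) = 12
  1·M_2 + 4·M_3 + 1·M_4 = 6(Δ_3 - Δ_2) = 30
Clamped end conditions give two more equations: 2h_0·M_0 + h_0·M_1 = 6(Δ_0 - S'(1)) = -18 and h_3·M_3 + 2h_3·M_4 = 6(S'(5) - Δ_3) = -6.
Hence M_0 = -183/14, M_1 = 57/7, M_2 = -3/2, M_3 = 69/7, M_4 = -111/14.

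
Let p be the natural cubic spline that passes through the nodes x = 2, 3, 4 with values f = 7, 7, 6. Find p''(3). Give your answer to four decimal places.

-1.5000

With σ_i denoting the second derivative at x_i, h_i = 1, 1, and Δ_i = (y_(i+1) − y_i)/h_i = 0, -1:
  1·σ_0 + 4·σ_1 + 1·σ_2 = 6(Δ_1 - Δ_0) = -6
Natural end conditions: σ_0 = σ_2 = 0.
Forward elimination and back-substitution give σ_0 = 0, σ_1 = -3/2, σ_2 = 0.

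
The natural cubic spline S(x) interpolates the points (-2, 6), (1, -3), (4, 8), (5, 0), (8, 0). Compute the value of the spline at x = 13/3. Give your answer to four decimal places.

Put M_i = S'' at the i-th knot. Here h = (3, 3, 1, 3) and Δ = (-3, 11/3, -8, 0), so the interior equations h_(i-1)·M_(i-1) + 2(h_(i-1)+h_i)·M_i + h_i·M_(i+1) = 6(Δ_i − Δ_(i-1)) read
  3·M_0 + 12·M_1 + 3·M_2 = 6(Δ_1 - Δ_0) = 40
  3·M_1 + 8·M_2 + 1·M_3 = 6(Δ_2 - Δ_1) = -70
  1·M_2 + 8·M_3 + 3·M_4 = 6(Δ_3 - Δ_2) = 48
Natural end conditions: M_0 = M_4 = 0.
Solving the tridiagonal system: M_0 = 0, M_1 = 362/57, M_2 = -688/57, M_3 = 428/57, M_4 = 0.
On [4, 5], S(x) = 8 - 298/57·(x - 4) - 344/57·(x - 4)² + 62/19·(x - 4)³.
With (x - 4) = 1/3: S(13/3) = 976/171.

5.7076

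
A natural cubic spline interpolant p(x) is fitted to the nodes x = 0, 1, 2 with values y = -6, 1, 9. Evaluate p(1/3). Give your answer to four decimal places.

-3.7407

With m_i denoting the second derivative at x_i, h_i = 1, 1, and Δ_i = (y_(i+1) − y_i)/h_i = 7, 8:
  1·m_0 + 4·m_1 + 1·m_2 = 6(Δ_1 - Δ_0) = 6
Natural end conditions: m_0 = m_2 = 0.
Forward elimination and back-substitution give m_0 = 0, m_1 = 3/2, m_2 = 0.
On [0, 1], p(x) = -6 + 27/4·x + 0·x² + 1/4·x³.
With x = 1/3: p(1/3) = -101/27.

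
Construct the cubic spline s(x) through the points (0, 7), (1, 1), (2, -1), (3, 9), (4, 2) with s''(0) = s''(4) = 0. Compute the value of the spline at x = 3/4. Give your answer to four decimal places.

With σ_i denoting the second derivative at x_i, h_i = 1, 1, 1, 1, and Δ_i = (y_(i+1) − y_i)/h_i = -6, -2, 10, -7:
  1·σ_0 + 4·σ_1 + 1·σ_2 = 6(Δ_1 - Δ_0) = 24
  1·σ_1 + 4·σ_2 + 1·σ_3 = 6(Δ_2 - Δ_1) = 72
  1·σ_2 + 4·σ_3 + 1·σ_4 = 6(Δ_3 - Δ_2) = -102
Natural end conditions: σ_0 = σ_4 = 0.
Solving: σ_0 = 0, σ_1 = -15/28, σ_2 = 183/7, σ_3 = -897/28, σ_4 = 0.
On [0, 1], s(x) = 7 - 331/56·x + 0·x² - 5/56·x³.
With x = 3/4: s(3/4) = 1295/512.

2.5293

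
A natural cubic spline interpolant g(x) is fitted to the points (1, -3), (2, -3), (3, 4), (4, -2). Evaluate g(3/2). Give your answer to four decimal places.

-4.0250

With σ_i denoting the second derivative at x_i, h_i = 1, 1, 1, and Δ_i = (y_(i+1) − y_i)/h_i = 0, 7, -6:
  1·σ_0 + 4·σ_1 + 1·σ_2 = 6(Δ_1 - Δ_0) = 42
  1·σ_1 + 4·σ_2 + 1·σ_3 = 6(Δ_2 - Δ_1) = -78
Natural end conditions: σ_0 = σ_3 = 0.
Solving: σ_0 = 0, σ_1 = 82/5, σ_2 = -118/5, σ_3 = 0.
On [1, 2], g(x) = -3 - 41/15·(x - 1) + 0·(x - 1)² + 41/15·(x - 1)³.
With (x - 1) = 1/2: g(3/2) = -161/40.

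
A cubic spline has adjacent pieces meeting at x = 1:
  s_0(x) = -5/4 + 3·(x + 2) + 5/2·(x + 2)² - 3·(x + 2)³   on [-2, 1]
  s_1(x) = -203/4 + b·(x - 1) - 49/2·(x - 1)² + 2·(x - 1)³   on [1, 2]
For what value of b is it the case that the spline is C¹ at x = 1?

-63

s_0'(x) = 3 + 5·(x + 2) - 9·(x + 2)², so s_0'(1) = -63. On the right, s_1'(1) = b, so b = -63.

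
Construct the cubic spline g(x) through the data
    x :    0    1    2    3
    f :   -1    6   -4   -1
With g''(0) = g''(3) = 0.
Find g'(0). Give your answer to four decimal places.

12.4000

Write σ_i for g''(x_i). With h_i = 1, 1, 1 and divided differences Δ_i = 7, -10, 3, the continuity of g' gives the tridiagonal system
  1·σ_0 + 4·σ_1 + 1·σ_2 = 6(Δ_1 - Δ_0) = -102
  1·σ_1 + 4·σ_2 + 1·σ_3 = 6(Δ_2 - Δ_1) = 78
Natural end conditions: σ_0 = σ_3 = 0.
Solving: σ_0 = 0, σ_1 = -162/5, σ_2 = 138/5, σ_3 = 0.
On [0, 1], g'(x) = b_0 + 2c_0·x + 3d_0·x² with b_0 = Δ_0 - h_0(2σ_0 + σ_1)/6 = 62/5, c_0 = σ_0/2 = 0, d_0 = (σ_1 - σ_0)/(6h_0) = -27/5. So g'(0) = 62/5.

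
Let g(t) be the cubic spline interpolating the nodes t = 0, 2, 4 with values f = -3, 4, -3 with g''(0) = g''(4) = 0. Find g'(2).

Write M_i for g''(x_i). With h_i = 2, 2 and divided differences Δ_i = 7/2, -7/2, the continuity of g' gives the tridiagonal system
  2·M_0 + 8·M_1 + 2·M_2 = 6(Δ_1 - Δ_0) = -42
Natural end conditions: M_0 = M_2 = 0.
Solving the tridiagonal system: M_0 = 0, M_1 = -21/4, M_2 = 0.
On [2, 4], g'(t) = b_1 + 2c_1·(t - 2) + 3d_1·(t - 2)² with b_1 = Δ_1 - h_1(2M_1 + M_2)/6 = 0, c_1 = M_1/2 = -21/8, d_1 = (M_2 - M_1)/(6h_1) = 7/16. So g'(2) = 0.

0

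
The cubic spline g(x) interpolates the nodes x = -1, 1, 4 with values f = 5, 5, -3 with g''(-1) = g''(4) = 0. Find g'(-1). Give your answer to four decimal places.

With σ_i denoting the second derivative at x_i, h_i = 2, 3, and Δ_i = (y_(i+1) − y_i)/h_i = 0, -8/3:
  2·σ_0 + 10·σ_1 + 3·σ_2 = 6(Δ_1 - Δ_0) = -16
Natural end conditions: σ_0 = σ_2 = 0.
Hence σ_0 = 0, σ_1 = -8/5, σ_2 = 0.
On [-1, 1], g'(x) = b_0 + 2c_0·(x + 1) + 3d_0·(x + 1)² with b_0 = Δ_0 - h_0(2σ_0 + σ_1)/6 = 8/15, c_0 = σ_0/2 = 0, d_0 = (σ_1 - σ_0)/(6h_0) = -2/15. So g'(-1) = 8/15.

0.5333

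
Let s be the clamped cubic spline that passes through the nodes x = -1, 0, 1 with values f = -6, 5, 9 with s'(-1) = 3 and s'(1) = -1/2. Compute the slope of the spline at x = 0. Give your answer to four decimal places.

10.6250

With σ_i denoting the second derivative at x_i, h_i = 1, 1, and Δ_i = (y_(i+1) − y_i)/h_i = 11, 4:
  1·σ_0 + 4·σ_1 + 1·σ_2 = 6(Δ_1 - Δ_0) = -42
Clamped end conditions give two more equations: 2h_0·σ_0 + h_0·σ_1 = 6(Δ_0 - s'(-1)) = 48 and h_1·σ_1 + 2h_1·σ_2 = 6(s'(1) - Δ_1) = -27.
Solving the tridiagonal system: σ_0 = 131/4, σ_1 = -35/2, σ_2 = -19/4.
On [0, 1], s'(x) = b_1 + 2c_1·x + 3d_1·x² with b_1 = Δ_1 - h_1(2σ_1 + σ_2)/6 = 85/8, c_1 = σ_1/2 = -35/4, d_1 = (σ_2 - σ_1)/(6h_1) = 17/8. So s'(0) = 85/8.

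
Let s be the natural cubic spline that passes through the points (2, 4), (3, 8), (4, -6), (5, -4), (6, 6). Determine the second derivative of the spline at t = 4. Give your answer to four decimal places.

Put M_i = s'' at the i-th knot. Here h = (1, 1, 1, 1) and Δ = (4, -14, 2, 10), so the interior equations h_(i-1)·M_(i-1) + 2(h_(i-1)+h_i)·M_i + h_i·M_(i+1) = 6(Δ_i − Δ_(i-1)) read
  1·M_0 + 4·M_1 + 1·M_2 = 6(Δ_1 - Δ_0) = -108
  1·M_1 + 4·M_2 + 1·M_3 = 6(Δ_2 - Δ_1) = 96
  1·M_2 + 4·M_3 + 1·M_4 = 6(Δ_3 - Δ_2) = 48
Natural end conditions: M_0 = M_4 = 0.
Forward elimination and back-substitution give M_0 = 0, M_1 = -489/14, M_2 = 222/7, M_3 = 57/14, M_4 = 0.

31.7143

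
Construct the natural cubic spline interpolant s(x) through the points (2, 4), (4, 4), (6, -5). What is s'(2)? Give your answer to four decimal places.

1.1250

Write M_i for s''(x_i). With h_i = 2, 2 and divided differences Δ_i = 0, -9/2, the continuity of s' gives the tridiagonal system
  2·M_0 + 8·M_1 + 2·M_2 = 6(Δ_1 - Δ_0) = -27
Natural end conditions: M_0 = M_2 = 0.
Solving the tridiagonal system: M_0 = 0, M_1 = -27/8, M_2 = 0.
On [2, 4], s'(x) = b_0 + 2c_0·(x - 2) + 3d_0·(x - 2)² with b_0 = Δ_0 - h_0(2M_0 + M_1)/6 = 9/8, c_0 = M_0/2 = 0, d_0 = (M_1 - M_0)/(6h_0) = -9/32. So s'(2) = 9/8.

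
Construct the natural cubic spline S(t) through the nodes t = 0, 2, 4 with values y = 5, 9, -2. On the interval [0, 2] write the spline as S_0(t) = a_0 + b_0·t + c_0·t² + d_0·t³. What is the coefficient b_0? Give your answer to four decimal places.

3.8750

Let M_i = S''(x_i). Step sizes h_i = 2, 2; slopes of the chords Δ_i = (y_(i+1) - y_i)/h_i = 2, -11/2.
  2·M_0 + 8·M_1 + 2·M_2 = 6(Δ_1 - Δ_0) = -45
Natural end conditions: M_0 = M_2 = 0.
Solving: M_0 = 0, M_1 = -45/8, M_2 = 0.
On [0, 2], with S_0(t) = a_0 + b_0·t + c_0·t² + d_0·t³: c_0 = M_0/2 = 0, d_0 = (M_1 - M_0)/(6h_0) = -15/32, b_0 = Δ_0 - h_0(2M_0 + M_1)/6 = 31/8.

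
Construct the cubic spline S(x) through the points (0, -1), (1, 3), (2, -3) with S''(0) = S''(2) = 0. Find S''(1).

-15

With m_i denoting the second derivative at x_i, h_i = 1, 1, and Δ_i = (y_(i+1) − y_i)/h_i = 4, -6:
  1·m_0 + 4·m_1 + 1·m_2 = 6(Δ_1 - Δ_0) = -60
Natural end conditions: m_0 = m_2 = 0.
Solving the tridiagonal system: m_0 = 0, m_1 = -15, m_2 = 0.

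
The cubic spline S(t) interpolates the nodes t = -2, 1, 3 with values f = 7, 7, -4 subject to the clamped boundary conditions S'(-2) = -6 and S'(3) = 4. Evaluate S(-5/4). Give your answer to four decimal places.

5.1648

Put σ_i = S'' at the i-th knot. Here h = (3, 2) and Δ = (0, -11/2), so the interior equations h_(i-1)·σ_(i-1) + 2(h_(i-1)+h_i)·σ_i + h_i·σ_(i+1) = 6(Δ_i − Δ_(i-1)) read
  3·σ_0 + 10·σ_1 + 2·σ_2 = 6(Δ_1 - Δ_0) = -33
Clamped end conditions give two more equations: 2h_0·σ_0 + h_0·σ_1 = 6(Δ_0 - S'(-2)) = 36 and h_1·σ_1 + 2h_1·σ_2 = 6(S'(3) - Δ_1) = 57.
Solving: σ_0 = 113/10, σ_1 = -53/5, σ_2 = 391/20.
On [-2, 1], S(t) = 7 - 6·(t + 2) + 113/20·(t + 2)² - 73/60·(t + 2)³.
With (t + 2) = 3/4: S(-5/4) = 6611/1280.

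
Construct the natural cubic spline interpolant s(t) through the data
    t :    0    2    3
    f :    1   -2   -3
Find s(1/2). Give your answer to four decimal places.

Write M_i for s''(x_i). With h_i = 2, 1 and divided differences Δ_i = -3/2, -1, the continuity of s' gives the tridiagonal system
  2·M_0 + 6·M_1 + 1·M_2 = 6(Δ_1 - Δ_0) = 3
Natural end conditions: M_0 = M_2 = 0.
Solving the tridiagonal system: M_0 = 0, M_1 = 1/2, M_2 = 0.
On [0, 2], s(t) = 1 - 5/3·t + 0·t² + 1/24·t³.
With t = 1/2: s(1/2) = 11/64.

0.1719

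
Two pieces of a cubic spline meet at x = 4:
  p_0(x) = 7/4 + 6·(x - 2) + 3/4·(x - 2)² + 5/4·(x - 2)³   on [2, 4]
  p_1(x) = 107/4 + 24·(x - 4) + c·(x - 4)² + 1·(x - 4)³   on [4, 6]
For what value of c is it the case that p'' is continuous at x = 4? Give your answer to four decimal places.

8.2500

p_0''(x) = 3/2 + 15/2·(x - 2), so p_0''(4) = 33/2. On the right, p_1''(4) = 2c, so c = 33/4.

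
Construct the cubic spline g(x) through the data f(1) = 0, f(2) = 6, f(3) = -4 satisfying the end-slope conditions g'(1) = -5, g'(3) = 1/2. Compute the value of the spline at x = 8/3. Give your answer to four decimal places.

-1.6204

With m_i denoting the second derivative at x_i, h_i = 1, 1, and Δ_i = (y_(i+1) − y_i)/h_i = 6, -10:
  1·m_0 + 4·m_1 + 1·m_2 = 6(Δ_1 - Δ_0) = -96
Clamped end conditions give two more equations: 2h_0·m_0 + h_0·m_1 = 6(Δ_0 - g'(1)) = 66 and h_1·m_1 + 2h_1·m_2 = 6(g'(3) - Δ_1) = 63.
Hence m_0 = 239/4, m_1 = -107/2, m_2 = 233/4.
On [2, 3], g(x) = 6 - 15/8·(x - 2) - 107/4·(x - 2)² + 149/8·(x - 2)³.
With (x - 2) = 2/3: g(8/3) = -175/108.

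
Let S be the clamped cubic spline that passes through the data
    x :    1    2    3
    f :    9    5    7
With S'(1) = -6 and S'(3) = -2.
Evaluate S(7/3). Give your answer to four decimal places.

Let M_i = S''(x_i). Step sizes h_i = 1, 1; slopes of the chords Δ_i = (y_(i+1) - y_i)/h_i = -4, 2.
  1·M_0 + 4·M_1 + 1·M_2 = 6(Δ_1 - Δ_0) = 36
Clamped end conditions give two more equations: 2h_0·M_0 + h_0·M_1 = 6(Δ_0 - S'(1)) = 12 and h_1·M_1 + 2h_1·M_2 = 6(S'(3) - Δ_1) = -24.
Hence M_0 = -1, M_1 = 14, M_2 = -19.
On [2, 3], S(x) = 5 + 1/2·(x - 2) + 7·(x - 2)² - 11/2·(x - 2)³.
With (x - 2) = 1/3: S(7/3) = 155/27.

5.7407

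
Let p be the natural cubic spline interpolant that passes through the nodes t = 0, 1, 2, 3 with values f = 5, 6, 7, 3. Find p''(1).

2

Let M_i = p''(x_i). Step sizes h_i = 1, 1, 1; slopes of the chords Δ_i = (y_(i+1) - y_i)/h_i = 1, 1, -4.
  1·M_0 + 4·M_1 + 1·M_2 = 6(Δ_1 - Δ_0) = 0
  1·M_1 + 4·M_2 + 1·M_3 = 6(Δ_2 - Δ_1) = -30
Natural end conditions: M_0 = M_3 = 0.
Forward elimination and back-substitution give M_0 = 0, M_1 = 2, M_2 = -8, M_3 = 0.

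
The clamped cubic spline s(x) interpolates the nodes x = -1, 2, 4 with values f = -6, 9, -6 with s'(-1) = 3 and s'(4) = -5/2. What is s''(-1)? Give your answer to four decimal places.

Write M_i for s''(x_i). With h_i = 3, 2 and divided differences Δ_i = 5, -15/2, the continuity of s' gives the tridiagonal system
  3·M_0 + 10·M_1 + 2·M_2 = 6(Δ_1 - Δ_0) = -75
Clamped end conditions give two more equations: 2h_0·M_0 + h_0·M_1 = 6(Δ_0 - s'(-1)) = 12 and h_1·M_1 + 2h_1·M_2 = 6(s'(4) - Δ_1) = 30.
Hence M_0 = 42/5, M_1 = -64/5, M_2 = 139/10.

8.4000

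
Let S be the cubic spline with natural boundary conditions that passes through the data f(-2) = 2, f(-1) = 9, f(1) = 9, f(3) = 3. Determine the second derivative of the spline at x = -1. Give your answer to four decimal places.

Write M_i for S''(x_i). With h_i = 1, 2, 2 and divided differences Δ_i = 7, 0, -3, the continuity of S' gives the tridiagonal system
  1·M_0 + 6·M_1 + 2·M_2 = 6(Δ_1 - Δ_0) = -42
  2·M_1 + 8·M_2 + 2·M_3 = 6(Δ_2 - Δ_1) = -18
Natural end conditions: M_0 = M_3 = 0.
Forward elimination and back-substitution give M_0 = 0, M_1 = -75/11, M_2 = -6/11, M_3 = 0.

-6.8182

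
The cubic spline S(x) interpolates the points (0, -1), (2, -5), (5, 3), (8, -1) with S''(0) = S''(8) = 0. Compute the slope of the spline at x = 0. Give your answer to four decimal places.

-3.2252

Put M_i = S'' at the i-th knot. Here h = (2, 3, 3) and Δ = (-2, 8/3, -4/3), so the interior equations h_(i-1)·M_(i-1) + 2(h_(i-1)+h_i)·M_i + h_i·M_(i+1) = 6(Δ_i − Δ_(i-1)) read
  2·M_0 + 10·M_1 + 3·M_2 = 6(Δ_1 - Δ_0) = 28
  3·M_1 + 12·M_2 + 3·M_3 = 6(Δ_2 - Δ_1) = -24
Natural end conditions: M_0 = M_3 = 0.
Forward elimination and back-substitution give M_0 = 0, M_1 = 136/37, M_2 = -108/37, M_3 = 0.
On [0, 2], S'(x) = b_0 + 2c_0·x + 3d_0·x² with b_0 = Δ_0 - h_0(2M_0 + M_1)/6 = -358/111, c_0 = M_0/2 = 0, d_0 = (M_1 - M_0)/(6h_0) = 34/111. So S'(0) = -358/111.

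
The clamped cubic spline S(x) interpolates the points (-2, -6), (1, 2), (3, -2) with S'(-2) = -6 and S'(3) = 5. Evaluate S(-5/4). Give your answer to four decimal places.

With M_i denoting the second derivative at x_i, h_i = 3, 2, and Δ_i = (y_(i+1) − y_i)/h_i = 8/3, -2:
  3·M_0 + 10·M_1 + 2·M_2 = 6(Δ_1 - Δ_0) = -28
Clamped end conditions give two more equations: 2h_0·M_0 + h_0·M_1 = 6(Δ_0 - S'(-2)) = 52 and h_1·M_1 + 2h_1·M_2 = 6(S'(3) - Δ_1) = 42.
Solving the tridiagonal system: M_0 = 41/3, M_1 = -10, M_2 = 31/2.
On [-2, 1], S(x) = -6 - 6·(x + 2) + 41/6·(x + 2)² - 71/54·(x + 2)³.
With (x + 2) = 3/4: S(-5/4) = -923/128.

-7.2109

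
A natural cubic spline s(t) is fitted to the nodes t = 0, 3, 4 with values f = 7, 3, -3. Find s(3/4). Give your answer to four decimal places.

Put σ_i = s'' at the i-th knot. Here h = (3, 1) and Δ = (-4/3, -6), so the interior equations h_(i-1)·σ_(i-1) + 2(h_(i-1)+h_i)·σ_i + h_i·σ_(i+1) = 6(Δ_i − Δ_(i-1)) read
  3·σ_0 + 8·σ_1 + 1·σ_2 = 6(Δ_1 - Δ_0) = -28
Natural end conditions: σ_0 = σ_2 = 0.
Solving the tridiagonal system: σ_0 = 0, σ_1 = -7/2, σ_2 = 0.
On [0, 3], s(t) = 7 + 5/12·t + 0·t² - 7/36·t³.
With t = 3/4: s(3/4) = 1851/256.

7.2305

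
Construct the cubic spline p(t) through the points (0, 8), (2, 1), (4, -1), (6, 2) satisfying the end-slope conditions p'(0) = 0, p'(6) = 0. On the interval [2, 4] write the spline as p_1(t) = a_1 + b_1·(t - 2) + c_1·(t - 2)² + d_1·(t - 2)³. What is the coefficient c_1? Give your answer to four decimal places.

1.5500

Write M_i for p''(x_i). With h_i = 2, 2, 2 and divided differences Δ_i = -7/2, -1, 3/2, the continuity of p' gives the tridiagonal system
  2·M_0 + 8·M_1 + 2·M_2 = 6(Δ_1 - Δ_0) = 15
  2·M_1 + 8·M_2 + 2·M_3 = 6(Δ_2 - Δ_1) = 15
Clamped end conditions give two more equations: 2h_0·M_0 + h_0·M_1 = 6(Δ_0 - p'(0)) = -21 and h_2·M_2 + 2h_2·M_3 = 6(p'(6) - Δ_2) = -9.
Forward elimination and back-substitution give M_0 = -34/5, M_1 = 31/10, M_2 = 19/10, M_3 = -16/5.
On [2, 4], with p_1(t) = a_1 + b_1·(t - 2) + c_1·(t - 2)² + d_1·(t - 2)³: c_1 = M_1/2 = 31/20, d_1 = (M_2 - M_1)/(6h_1) = -1/10, b_1 = Δ_1 - h_1(2M_1 + M_2)/6 = -37/10.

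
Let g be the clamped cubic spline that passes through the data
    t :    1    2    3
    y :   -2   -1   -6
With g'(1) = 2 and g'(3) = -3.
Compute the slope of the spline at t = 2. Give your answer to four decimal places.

-2.7500

With m_i denoting the second derivative at x_i, h_i = 1, 1, and Δ_i = (y_(i+1) − y_i)/h_i = 1, -5:
  1·m_0 + 4·m_1 + 1·m_2 = 6(Δ_1 - Δ_0) = -36
Clamped end conditions give two more equations: 2h_0·m_0 + h_0·m_1 = 6(Δ_0 - g'(1)) = -6 and h_1·m_1 + 2h_1·m_2 = 6(g'(3) - Δ_1) = 12.
Solving the tridiagonal system: m_0 = 7/2, m_1 = -13, m_2 = 25/2.
On [2, 3], g'(t) = b_1 + 2c_1·(t - 2) + 3d_1·(t - 2)² with b_1 = Δ_1 - h_1(2m_1 + m_2)/6 = -11/4, c_1 = m_1/2 = -13/2, d_1 = (m_2 - m_1)/(6h_1) = 17/4. So g'(2) = -11/4.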